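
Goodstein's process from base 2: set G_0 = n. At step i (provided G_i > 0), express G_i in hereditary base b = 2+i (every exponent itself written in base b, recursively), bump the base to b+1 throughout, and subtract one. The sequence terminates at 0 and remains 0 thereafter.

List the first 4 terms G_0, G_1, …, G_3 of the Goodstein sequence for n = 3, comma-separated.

3, 3, 3, 2

i=0: 3 = 2 + 1 (b=2); 2→3: 3 + 1 = 4; 4−1 = 3
i=1: 3 = 3 (b=3); 3→4: 4 = 4; 4−1 = 3
i=2: 3 = 3 (b=4); 4→5: 3 = 3; 3−1 = 2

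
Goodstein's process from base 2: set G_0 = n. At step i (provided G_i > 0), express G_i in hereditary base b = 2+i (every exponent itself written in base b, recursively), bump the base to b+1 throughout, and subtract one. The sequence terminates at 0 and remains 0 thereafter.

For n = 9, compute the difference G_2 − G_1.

G_0 = 9. HB_2(9) = 2^(2 + 1) + 1. Bump = 82. G_1 = 81.
G_1 = 81. HB_3(81) = 3^(3 + 1). Bump = 1024. G_2 = 1023.

942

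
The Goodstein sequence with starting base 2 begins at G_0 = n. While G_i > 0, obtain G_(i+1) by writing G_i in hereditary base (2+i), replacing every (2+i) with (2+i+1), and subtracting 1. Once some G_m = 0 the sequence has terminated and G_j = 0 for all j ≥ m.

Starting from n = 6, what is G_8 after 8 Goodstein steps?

i=0: 6 = 2^2 + 2 (b=2); 2→3: 3^3 + 3 = 30; 30−1 = 29
i=1: 29 = 3^3 + 2 (b=3); 3→4: 4^4 + 2 = 258; 258−1 = 257
i=2: 257 = 4^4 + 1 (b=4); 4→5: 5^5 + 1 = 3126; 3126−1 = 3125
i=3: 3125 = 5^5 (b=5); 5→6: 6^6 = 46656; 46656−1 = 46655
i=4: 46655 = 5·6^5 + 5·6^4 + 5·6^3 + 5·6^2 + 5·6 + 5 (b=6); 6→7: 5·7^5 + 5·7^4 + 5·7^3 + 5·7^2 + 5·7 + 5 = 98040; 98040−1 = 98039
i=5: 98039 = 5·7^5 + 5·7^4 + 5·7^3 + 5·7^2 + 5·7 + 4 (b=7); 7→8: 5·8^5 + 5·8^4 + 5·8^3 + 5·8^2 + 5·8 + 4 = 187244; 187244−1 = 187243
i=6: 187243 = 5·8^5 + 5·8^4 + 5·8^3 + 5·8^2 + 5·8 + 3 (b=8); 8→9: 5·9^5 + 5·9^4 + 5·9^3 + 5·9^2 + 5·9 + 3 = 332148; 332148−1 = 332147
i=7: 332147 = 5·9^5 + 5·9^4 + 5·9^3 + 5·9^2 + 5·9 + 2 (b=9); 9→10: 5·10^5 + 5·10^4 + 5·10^3 + 5·10^2 + 5·10 + 2 = 555552; 555552−1 = 555551

555551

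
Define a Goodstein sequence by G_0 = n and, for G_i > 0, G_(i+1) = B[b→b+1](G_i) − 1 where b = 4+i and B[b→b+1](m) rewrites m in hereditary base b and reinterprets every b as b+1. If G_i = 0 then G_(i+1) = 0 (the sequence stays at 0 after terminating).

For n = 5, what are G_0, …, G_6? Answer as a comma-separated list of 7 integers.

(0) 5|_4 = 4 + 1 ↦ 5 + 1|_5 = 6 ⇒ 5
(1) 5|_5 = 5 ↦ 6|_6 = 6 ⇒ 5
(2) 5|_6 = 5 ↦ 5|_7 = 5 ⇒ 4
(3) 4|_7 = 4 ↦ 4|_8 = 4 ⇒ 3
(4) 3|_8 = 3 ↦ 3|_9 = 3 ⇒ 2
(5) 2|_9 = 2 ↦ 2|_10 = 2 ⇒ 1

5, 5, 5, 4, 3, 2, 1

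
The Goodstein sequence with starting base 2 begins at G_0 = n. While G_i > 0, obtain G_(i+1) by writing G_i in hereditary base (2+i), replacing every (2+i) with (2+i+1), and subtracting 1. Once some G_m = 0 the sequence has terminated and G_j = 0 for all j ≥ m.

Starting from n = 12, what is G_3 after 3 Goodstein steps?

step 0: 12 = 2^(2 + 1) + 2^2; sub 3 for 2: 3^(3 + 1) + 3^3; = 108; G_1 = 108−1 = 107
step 1: 107 = 3^(3 + 1) + 2·3^2 + 2·3 + 2; sub 4 for 3: 4^(4 + 1) + 2·4^2 + 2·4 + 2; = 1066; G_2 = 1066−1 = 1065
step 2: 1065 = 4^(4 + 1) + 2·4^2 + 2·4 + 1; sub 5 for 4: 5^(5 + 1) + 2·5^2 + 2·5 + 1; = 15686; G_3 = 15686−1 = 15685
step 3: 15685 = 5^(5 + 1) + 2·5^2 + 2·5; sub 6 for 5: 6^(6 + 1) + 2·6^2 + 2·6; = 280020; G_4 = 280020−1 = 280019

15685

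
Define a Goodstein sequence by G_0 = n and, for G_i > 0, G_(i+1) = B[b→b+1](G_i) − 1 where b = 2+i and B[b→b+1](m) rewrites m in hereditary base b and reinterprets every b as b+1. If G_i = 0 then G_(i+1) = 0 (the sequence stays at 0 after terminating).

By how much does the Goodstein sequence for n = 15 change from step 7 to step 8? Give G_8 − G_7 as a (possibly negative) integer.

G_0 = 15. HB_2(15) = 2^(2 + 1) + 2^2 + 2 + 1. Bump = 112. G_1 = 111.
G_1 = 111. HB_3(111) = 3^(3 + 1) + 3^3 + 3. Bump = 1284. G_2 = 1283.
G_2 = 1283. HB_4(1283) = 4^(4 + 1) + 4^4 + 3. Bump = 18753. G_3 = 18752.
G_3 = 18752. HB_5(18752) = 5^(5 + 1) + 5^5 + 2. Bump = 326594. G_4 = 326593.
G_4 = 326593. HB_6(326593) = 6^(6 + 1) + 6^6 + 1. Bump = 6588345. G_5 = 6588344.
G_5 = 6588344. HB_7(6588344) = 7^(7 + 1) + 7^7. Bump = 150994944. G_6 = 150994943.
G_6 = 150994943. HB_8(150994943) = 8^(8 + 1) + 7·8^7 + 7·8^6 + 7·8^5 + 7·8^4 + 7·8^3 + 7·8^2 + 7·8 + 7. Bump = 3524450281. G_7 = 3524450280.
G_7 = 3524450280. HB_9(3524450280) = 9^(9 + 1) + 7·9^7 + 7·9^6 + 7·9^5 + 7·9^4 + 7·9^3 + 7·9^2 + 7·9 + 6. Bump = 100077777776. G_8 = 100077777775.

96553327495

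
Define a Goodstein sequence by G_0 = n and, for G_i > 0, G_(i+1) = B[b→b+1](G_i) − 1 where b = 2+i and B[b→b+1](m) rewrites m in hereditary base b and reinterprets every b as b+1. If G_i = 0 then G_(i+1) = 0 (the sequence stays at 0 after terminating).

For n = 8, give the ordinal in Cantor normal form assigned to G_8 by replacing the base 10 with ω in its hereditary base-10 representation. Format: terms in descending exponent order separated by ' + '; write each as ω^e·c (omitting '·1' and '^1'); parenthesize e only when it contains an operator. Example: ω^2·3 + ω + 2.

ω^ω·2 + ω^2·2 + ω + 1

i=0: 8 = 2^(2 + 1) (b=2); 2→3: 3^(3 + 1) = 81; 81−1 = 80
i=1: 80 = 2·3^3 + 2·3^2 + 2·3 + 2 (b=3); 3→4: 2·4^4 + 2·4^2 + 2·4 + 2 = 554; 554−1 = 553
i=2: 553 = 2·4^4 + 2·4^2 + 2·4 + 1 (b=4); 4→5: 2·5^5 + 2·5^2 + 2·5 + 1 = 6311; 6311−1 = 6310
i=3: 6310 = 2·5^5 + 2·5^2 + 2·5 (b=5); 5→6: 2·6^6 + 2·6^2 + 2·6 = 93396; 93396−1 = 93395
i=4: 93395 = 2·6^6 + 2·6^2 + 6 + 5 (b=6); 6→7: 2·7^7 + 2·7^2 + 7 + 5 = 1647196; 1647196−1 = 1647195
i=5: 1647195 = 2·7^7 + 2·7^2 + 7 + 4 (b=7); 7→8: 2·8^8 + 2·8^2 + 8 + 4 = 33554572; 33554572−1 = 33554571
i=6: 33554571 = 2·8^8 + 2·8^2 + 8 + 3 (b=8); 8→9: 2·9^9 + 2·9^2 + 9 + 3 = 774841152; 774841152−1 = 774841151
i=7: 774841151 = 2·9^9 + 2·9^2 + 9 + 2 (b=9); 9→10: 2·10^10 + 2·10^2 + 10 + 2 = 20000000212; 20000000212−1 = 20000000211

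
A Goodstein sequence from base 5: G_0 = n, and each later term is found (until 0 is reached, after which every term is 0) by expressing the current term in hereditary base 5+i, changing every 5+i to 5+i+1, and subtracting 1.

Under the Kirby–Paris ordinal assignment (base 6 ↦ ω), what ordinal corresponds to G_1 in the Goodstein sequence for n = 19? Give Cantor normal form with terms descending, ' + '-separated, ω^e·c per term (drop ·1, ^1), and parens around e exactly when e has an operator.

19 —HB5→ 3·5 + 4 —bump→ 3·6 + 4 = 22 —(−1)→ 21
21 —HB6→ 3·6 + 3 —bump→ 3·7 + 3 = 24 —(−1)→ 23

ω·3 + 3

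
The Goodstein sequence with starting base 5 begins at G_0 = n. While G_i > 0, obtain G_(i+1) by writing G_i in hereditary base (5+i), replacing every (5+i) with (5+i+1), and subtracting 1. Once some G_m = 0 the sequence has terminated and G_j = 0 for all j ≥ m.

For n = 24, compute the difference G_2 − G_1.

(0) 24|_5 = 4·5 + 4 ↦ 4·6 + 4|_6 = 28 ⇒ 27
(1) 27|_6 = 4·6 + 3 ↦ 4·7 + 3|_7 = 31 ⇒ 30

3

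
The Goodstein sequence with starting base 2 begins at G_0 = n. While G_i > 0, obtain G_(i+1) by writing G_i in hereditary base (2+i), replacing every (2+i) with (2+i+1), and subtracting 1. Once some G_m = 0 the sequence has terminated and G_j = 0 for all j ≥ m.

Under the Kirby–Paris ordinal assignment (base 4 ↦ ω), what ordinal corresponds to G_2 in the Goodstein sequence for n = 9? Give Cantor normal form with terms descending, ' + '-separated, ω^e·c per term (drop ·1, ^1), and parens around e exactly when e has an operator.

G_0 = 9. HB_2(9) = 2^(2 + 1) + 1. Bump = 82. G_1 = 81.
G_1 = 81. HB_3(81) = 3^(3 + 1). Bump = 1024. G_2 = 1023.
G_2 = 1023. HB_4(1023) = 3·4^4 + 3·4^3 + 3·4^2 + 3·4 + 3. Bump = 9843. G_3 = 9842.

ω^ω·3 + ω^3·3 + ω^2·3 + ω·3 + 3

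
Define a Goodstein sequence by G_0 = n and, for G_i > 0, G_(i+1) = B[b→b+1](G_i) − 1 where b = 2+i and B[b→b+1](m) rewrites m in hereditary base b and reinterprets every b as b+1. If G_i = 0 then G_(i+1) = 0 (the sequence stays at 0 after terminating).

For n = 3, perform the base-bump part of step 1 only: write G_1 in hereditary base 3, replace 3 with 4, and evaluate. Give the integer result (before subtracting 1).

4

[0] 3 ≡ 2 + 1 (base 2). Lift 3: 4. −1: 3.
[1] 3 ≡ 3 (base 3). Lift 4: 4. −1: 3.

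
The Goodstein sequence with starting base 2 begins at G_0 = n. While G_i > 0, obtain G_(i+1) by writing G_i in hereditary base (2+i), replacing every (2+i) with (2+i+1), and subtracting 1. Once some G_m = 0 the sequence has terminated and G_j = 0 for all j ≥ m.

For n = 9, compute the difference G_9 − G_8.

825935012890

base 2: 9 = 2^(2 + 1) + 1; at 3: 3^(3 + 1) + 1 = 82; next = 81
base 3: 81 = 3^(3 + 1); at 4: 4^(4 + 1) = 1024; next = 1023
base 4: 1023 = 3·4^4 + 3·4^3 + 3·4^2 + 3·4 + 3; at 5: 3·5^5 + 3·5^3 + 3·5^2 + 3·5 + 3 = 9843; next = 9842
base 5: 9842 = 3·5^5 + 3·5^3 + 3·5^2 + 3·5 + 2; at 6: 3·6^6 + 3·6^3 + 3·6^2 + 3·6 + 2 = 140744; next = 140743
base 6: 140743 = 3·6^6 + 3·6^3 + 3·6^2 + 3·6 + 1; at 7: 3·7^7 + 3·7^3 + 3·7^2 + 3·7 + 1 = 2471827; next = 2471826
base 7: 2471826 = 3·7^7 + 3·7^3 + 3·7^2 + 3·7; at 8: 3·8^8 + 3·8^3 + 3·8^2 + 3·8 = 50333400; next = 50333399
base 8: 50333399 = 3·8^8 + 3·8^3 + 3·8^2 + 2·8 + 7; at 9: 3·9^9 + 3·9^3 + 3·9^2 + 2·9 + 7 = 1162263922; next = 1162263921
base 9: 1162263921 = 3·9^9 + 3·9^3 + 3·9^2 + 2·9 + 6; at 10: 3·10^10 + 3·10^3 + 3·10^2 + 2·10 + 6 = 30000003326; next = 30000003325
base 10: 30000003325 = 3·10^10 + 3·10^3 + 3·10^2 + 2·10 + 5; at 11: 3·11^11 + 3·11^3 + 3·11^2 + 2·11 + 5 = 855935016216; next = 855935016215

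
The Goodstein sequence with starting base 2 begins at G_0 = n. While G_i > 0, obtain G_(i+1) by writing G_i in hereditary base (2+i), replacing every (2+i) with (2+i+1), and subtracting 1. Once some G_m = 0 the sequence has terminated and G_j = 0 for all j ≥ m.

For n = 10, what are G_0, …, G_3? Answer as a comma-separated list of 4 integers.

10, 83, 1025, 15625

[0] 10 ≡ 2^(2 + 1) + 2 (base 2). Lift 3: 84. −1: 83.
[1] 83 ≡ 3^(3 + 1) + 2 (base 3). Lift 4: 1026. −1: 1025.
[2] 1025 ≡ 4^(4 + 1) + 1 (base 4). Lift 5: 15626. −1: 15625.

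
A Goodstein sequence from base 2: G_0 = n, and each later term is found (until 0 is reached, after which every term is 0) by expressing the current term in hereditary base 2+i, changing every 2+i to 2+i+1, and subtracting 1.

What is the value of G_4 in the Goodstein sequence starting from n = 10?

279935

i=0: 10 = 2^(2 + 1) + 2 (b=2); 2→3: 3^(3 + 1) + 3 = 84; 84−1 = 83
i=1: 83 = 3^(3 + 1) + 2 (b=3); 3→4: 4^(4 + 1) + 2 = 1026; 1026−1 = 1025
i=2: 1025 = 4^(4 + 1) + 1 (b=4); 4→5: 5^(5 + 1) + 1 = 15626; 15626−1 = 15625
i=3: 15625 = 5^(5 + 1) (b=5); 5→6: 6^(6 + 1) = 279936; 279936−1 = 279935
i=4: 279935 = 5·6^6 + 5·6^5 + 5·6^4 + 5·6^3 + 5·6^2 + 5·6 + 5 (b=6); 6→7: 5·7^7 + 5·7^5 + 5·7^4 + 5·7^3 + 5·7^2 + 5·7 + 5 = 4215755; 4215755−1 = 4215754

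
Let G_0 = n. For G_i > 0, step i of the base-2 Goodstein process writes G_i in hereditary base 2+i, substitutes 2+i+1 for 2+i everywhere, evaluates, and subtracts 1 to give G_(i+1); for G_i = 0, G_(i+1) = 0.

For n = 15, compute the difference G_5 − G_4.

step 0: 15 = 2^(2 + 1) + 2^2 + 2 + 1; sub 3 for 2: 3^(3 + 1) + 3^3 + 3 + 1; = 112; G_1 = 112−1 = 111
step 1: 111 = 3^(3 + 1) + 3^3 + 3; sub 4 for 3: 4^(4 + 1) + 4^4 + 4; = 1284; G_2 = 1284−1 = 1283
step 2: 1283 = 4^(4 + 1) + 4^4 + 3; sub 5 for 4: 5^(5 + 1) + 5^5 + 3; = 18753; G_3 = 18753−1 = 18752
step 3: 18752 = 5^(5 + 1) + 5^5 + 2; sub 6 for 5: 6^(6 + 1) + 6^6 + 2; = 326594; G_4 = 326594−1 = 326593
step 4: 326593 = 6^(6 + 1) + 6^6 + 1; sub 7 for 6: 7^(7 + 1) + 7^7 + 1; = 6588345; G_5 = 6588345−1 = 6588344

6261751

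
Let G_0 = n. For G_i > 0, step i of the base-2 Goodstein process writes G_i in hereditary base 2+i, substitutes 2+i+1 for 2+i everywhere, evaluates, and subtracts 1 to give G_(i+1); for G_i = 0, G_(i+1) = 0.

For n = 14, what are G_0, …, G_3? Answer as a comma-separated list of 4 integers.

14, 110, 1281, 18750

[0] 14 ≡ 2^(2 + 1) + 2^2 + 2 (base 2). Lift 3: 111. −1: 110.
[1] 110 ≡ 3^(3 + 1) + 3^3 + 2 (base 3). Lift 4: 1282. −1: 1281.
[2] 1281 ≡ 4^(4 + 1) + 4^4 + 1 (base 4). Lift 5: 18751. −1: 18750.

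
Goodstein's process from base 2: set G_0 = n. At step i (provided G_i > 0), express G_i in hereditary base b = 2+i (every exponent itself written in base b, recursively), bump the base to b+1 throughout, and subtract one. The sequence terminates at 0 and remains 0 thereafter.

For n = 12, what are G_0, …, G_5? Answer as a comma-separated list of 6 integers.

base 2: 12 = 2^(2 + 1) + 2^2; at 3: 3^(3 + 1) + 3^3 = 108; next = 107
base 3: 107 = 3^(3 + 1) + 2·3^2 + 2·3 + 2; at 4: 4^(4 + 1) + 2·4^2 + 2·4 + 2 = 1066; next = 1065
base 4: 1065 = 4^(4 + 1) + 2·4^2 + 2·4 + 1; at 5: 5^(5 + 1) + 2·5^2 + 2·5 + 1 = 15686; next = 15685
base 5: 15685 = 5^(5 + 1) + 2·5^2 + 2·5; at 6: 6^(6 + 1) + 2·6^2 + 2·6 = 280020; next = 280019
base 6: 280019 = 6^(6 + 1) + 2·6^2 + 6 + 5; at 7: 7^(7 + 1) + 2·7^2 + 7 + 5 = 5764911; next = 5764910

12, 107, 1065, 15685, 280019, 5764910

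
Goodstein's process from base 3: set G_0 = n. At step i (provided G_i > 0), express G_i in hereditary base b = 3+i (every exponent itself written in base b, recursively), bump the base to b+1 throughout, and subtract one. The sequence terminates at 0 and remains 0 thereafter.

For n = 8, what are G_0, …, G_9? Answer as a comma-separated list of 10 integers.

8 —HB3→ 2·3 + 2 —bump→ 2·4 + 2 = 10 —(−1)→ 9
9 —HB4→ 2·4 + 1 —bump→ 2·5 + 1 = 11 —(−1)→ 10
10 —HB5→ 2·5 —bump→ 2·6 = 12 —(−1)→ 11
11 —HB6→ 6 + 5 —bump→ 7 + 5 = 12 —(−1)→ 11
11 —HB7→ 7 + 4 —bump→ 8 + 4 = 12 —(−1)→ 11
11 —HB8→ 8 + 3 —bump→ 9 + 3 = 12 —(−1)→ 11
11 —HB9→ 9 + 2 —bump→ 10 + 2 = 12 —(−1)→ 11
11 —HB10→ 10 + 1 —bump→ 11 + 1 = 12 —(−1)→ 11
11 —HB11→ 11 —bump→ 12 = 12 —(−1)→ 11

8, 9, 10, 11, 11, 11, 11, 11, 11, 11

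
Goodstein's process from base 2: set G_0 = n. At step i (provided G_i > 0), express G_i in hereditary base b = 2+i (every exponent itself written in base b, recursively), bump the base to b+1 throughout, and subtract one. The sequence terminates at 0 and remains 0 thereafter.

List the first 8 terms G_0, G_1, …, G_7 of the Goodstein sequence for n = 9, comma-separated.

9, 81, 1023, 9842, 140743, 2471826, 50333399, 1162263921

base 2: 9 = 2^(2 + 1) + 1; at 3: 3^(3 + 1) + 1 = 82; next = 81
base 3: 81 = 3^(3 + 1); at 4: 4^(4 + 1) = 1024; next = 1023
base 4: 1023 = 3·4^4 + 3·4^3 + 3·4^2 + 3·4 + 3; at 5: 3·5^5 + 3·5^3 + 3·5^2 + 3·5 + 3 = 9843; next = 9842
base 5: 9842 = 3·5^5 + 3·5^3 + 3·5^2 + 3·5 + 2; at 6: 3·6^6 + 3·6^3 + 3·6^2 + 3·6 + 2 = 140744; next = 140743
base 6: 140743 = 3·6^6 + 3·6^3 + 3·6^2 + 3·6 + 1; at 7: 3·7^7 + 3·7^3 + 3·7^2 + 3·7 + 1 = 2471827; next = 2471826
base 7: 2471826 = 3·7^7 + 3·7^3 + 3·7^2 + 3·7; at 8: 3·8^8 + 3·8^3 + 3·8^2 + 3·8 = 50333400; next = 50333399
base 8: 50333399 = 3·8^8 + 3·8^3 + 3·8^2 + 2·8 + 7; at 9: 3·9^9 + 3·9^3 + 3·9^2 + 2·9 + 7 = 1162263922; next = 1162263921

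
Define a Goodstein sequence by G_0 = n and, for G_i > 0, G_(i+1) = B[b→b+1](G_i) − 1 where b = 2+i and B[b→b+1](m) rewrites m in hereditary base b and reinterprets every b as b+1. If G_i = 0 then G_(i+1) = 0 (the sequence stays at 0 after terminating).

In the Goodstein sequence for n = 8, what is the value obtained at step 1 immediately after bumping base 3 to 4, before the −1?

554

[0] 8 ≡ 2^(2 + 1) (base 2). Lift 3: 81. −1: 80.
[1] 80 ≡ 2·3^3 + 2·3^2 + 2·3 + 2 (base 3). Lift 4: 554. −1: 553.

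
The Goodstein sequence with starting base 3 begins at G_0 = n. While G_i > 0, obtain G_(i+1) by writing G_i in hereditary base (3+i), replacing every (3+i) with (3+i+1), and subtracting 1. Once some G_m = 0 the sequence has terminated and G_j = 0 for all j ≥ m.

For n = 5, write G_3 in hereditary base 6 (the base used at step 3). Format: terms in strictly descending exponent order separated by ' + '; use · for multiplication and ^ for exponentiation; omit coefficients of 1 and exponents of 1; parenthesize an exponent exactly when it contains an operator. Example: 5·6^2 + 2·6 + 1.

base 3: 5 = 3 + 2; at 4: 4 + 2 = 6; next = 5
base 4: 5 = 4 + 1; at 5: 5 + 1 = 6; next = 5
base 5: 5 = 5; at 6: 6 = 6; next = 5
base 6: 5 = 5; at 7: 5 = 5; next = 4

5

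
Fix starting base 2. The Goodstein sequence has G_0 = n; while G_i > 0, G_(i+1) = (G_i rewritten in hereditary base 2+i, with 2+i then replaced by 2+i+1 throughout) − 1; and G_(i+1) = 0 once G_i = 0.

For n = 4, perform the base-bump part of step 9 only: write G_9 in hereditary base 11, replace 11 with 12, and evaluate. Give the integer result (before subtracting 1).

4 —HB2→ 2^2 —bump→ 3^3 = 27 —(−1)→ 26
26 —HB3→ 2·3^2 + 2·3 + 2 —bump→ 2·4^2 + 2·4 + 2 = 42 —(−1)→ 41
41 —HB4→ 2·4^2 + 2·4 + 1 —bump→ 2·5^2 + 2·5 + 1 = 61 —(−1)→ 60
60 —HB5→ 2·5^2 + 2·5 —bump→ 2·6^2 + 2·6 = 84 —(−1)→ 83
83 —HB6→ 2·6^2 + 6 + 5 —bump→ 2·7^2 + 7 + 5 = 110 —(−1)→ 109
109 —HB7→ 2·7^2 + 7 + 4 —bump→ 2·8^2 + 8 + 4 = 140 —(−1)→ 139
139 —HB8→ 2·8^2 + 8 + 3 —bump→ 2·9^2 + 9 + 3 = 174 —(−1)→ 173
173 —HB9→ 2·9^2 + 9 + 2 —bump→ 2·10^2 + 10 + 2 = 212 —(−1)→ 211
211 —HB10→ 2·10^2 + 10 + 1 —bump→ 2·11^2 + 11 + 1 = 254 —(−1)→ 253

300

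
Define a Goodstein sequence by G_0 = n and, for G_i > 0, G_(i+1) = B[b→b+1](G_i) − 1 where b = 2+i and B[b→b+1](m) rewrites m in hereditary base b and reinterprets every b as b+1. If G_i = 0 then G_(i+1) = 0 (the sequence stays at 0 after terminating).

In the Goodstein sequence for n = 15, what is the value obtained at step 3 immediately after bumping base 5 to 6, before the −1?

326594

step 0: 15 = 2^(2 + 1) + 2^2 + 2 + 1; sub 3 for 2: 3^(3 + 1) + 3^3 + 3 + 1; = 112; G_1 = 112−1 = 111
step 1: 111 = 3^(3 + 1) + 3^3 + 3; sub 4 for 3: 4^(4 + 1) + 4^4 + 4; = 1284; G_2 = 1284−1 = 1283
step 2: 1283 = 4^(4 + 1) + 4^4 + 3; sub 5 for 4: 5^(5 + 1) + 5^5 + 3; = 18753; G_3 = 18753−1 = 18752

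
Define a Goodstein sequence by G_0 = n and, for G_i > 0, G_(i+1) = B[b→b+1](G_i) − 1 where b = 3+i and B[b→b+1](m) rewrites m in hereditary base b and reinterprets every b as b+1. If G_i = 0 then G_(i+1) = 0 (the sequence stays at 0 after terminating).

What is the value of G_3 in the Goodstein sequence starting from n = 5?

i=0: 5 = 3 + 2 (b=3); 3→4: 4 + 2 = 6; 6−1 = 5
i=1: 5 = 4 + 1 (b=4); 4→5: 5 + 1 = 6; 6−1 = 5
i=2: 5 = 5 (b=5); 5→6: 6 = 6; 6−1 = 5

5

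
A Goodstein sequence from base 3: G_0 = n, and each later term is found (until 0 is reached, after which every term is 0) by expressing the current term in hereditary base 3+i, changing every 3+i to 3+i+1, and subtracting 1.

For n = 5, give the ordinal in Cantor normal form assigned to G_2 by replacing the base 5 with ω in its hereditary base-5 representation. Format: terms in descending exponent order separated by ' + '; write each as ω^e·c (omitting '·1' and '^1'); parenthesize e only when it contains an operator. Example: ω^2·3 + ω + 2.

5 —HB3→ 3 + 2 —bump→ 4 + 2 = 6 —(−1)→ 5
5 —HB4→ 4 + 1 —bump→ 5 + 1 = 6 —(−1)→ 5

ω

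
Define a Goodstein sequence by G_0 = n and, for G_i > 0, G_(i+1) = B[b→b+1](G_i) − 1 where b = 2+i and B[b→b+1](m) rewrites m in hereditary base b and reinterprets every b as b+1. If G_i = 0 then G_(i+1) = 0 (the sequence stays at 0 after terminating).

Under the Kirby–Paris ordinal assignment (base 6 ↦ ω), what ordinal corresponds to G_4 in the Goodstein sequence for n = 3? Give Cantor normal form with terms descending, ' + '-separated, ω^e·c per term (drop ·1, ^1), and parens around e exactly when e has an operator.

i=0: 3 = 2 + 1 (b=2); 2→3: 3 + 1 = 4; 4−1 = 3
i=1: 3 = 3 (b=3); 3→4: 4 = 4; 4−1 = 3
i=2: 3 = 3 (b=4); 4→5: 3 = 3; 3−1 = 2
i=3: 2 = 2 (b=5); 5→6: 2 = 2; 2−1 = 1
i=4: 1 = 1 (b=6); 6→7: 1 = 1; 1−1 = 0

1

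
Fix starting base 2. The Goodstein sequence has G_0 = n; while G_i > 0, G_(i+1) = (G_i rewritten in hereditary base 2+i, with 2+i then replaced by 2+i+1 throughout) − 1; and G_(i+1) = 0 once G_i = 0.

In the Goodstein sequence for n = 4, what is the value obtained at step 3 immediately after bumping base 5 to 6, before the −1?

G_0 = 4. HB_2(4) = 2^2. Bump = 27. G_1 = 26.
G_1 = 26. HB_3(26) = 2·3^2 + 2·3 + 2. Bump = 42. G_2 = 41.
G_2 = 41. HB_4(41) = 2·4^2 + 2·4 + 1. Bump = 61. G_3 = 60.
G_3 = 60. HB_5(60) = 2·5^2 + 2·5. Bump = 84. G_4 = 83.

84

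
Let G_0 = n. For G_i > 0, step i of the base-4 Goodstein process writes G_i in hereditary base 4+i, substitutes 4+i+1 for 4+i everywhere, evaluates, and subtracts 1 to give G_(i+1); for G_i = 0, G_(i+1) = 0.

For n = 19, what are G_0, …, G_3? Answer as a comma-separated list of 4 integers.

19, 27, 37, 49

(0) 19|_4 = 4^2 + 3 ↦ 5^2 + 3|_5 = 28 ⇒ 27
(1) 27|_5 = 5^2 + 2 ↦ 6^2 + 2|_6 = 38 ⇒ 37
(2) 37|_6 = 6^2 + 1 ↦ 7^2 + 1|_7 = 50 ⇒ 49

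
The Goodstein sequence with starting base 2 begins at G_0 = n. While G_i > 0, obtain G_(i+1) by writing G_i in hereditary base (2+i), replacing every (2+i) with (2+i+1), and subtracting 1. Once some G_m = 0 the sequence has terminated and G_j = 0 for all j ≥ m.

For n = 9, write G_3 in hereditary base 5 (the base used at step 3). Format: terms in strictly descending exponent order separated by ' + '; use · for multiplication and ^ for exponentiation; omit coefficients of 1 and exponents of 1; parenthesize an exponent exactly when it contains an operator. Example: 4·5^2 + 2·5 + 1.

[0] 9 ≡ 2^(2 + 1) + 1 (base 2). Lift 3: 82. −1: 81.
[1] 81 ≡ 3^(3 + 1) (base 3). Lift 4: 1024. −1: 1023.
[2] 1023 ≡ 3·4^4 + 3·4^3 + 3·4^2 + 3·4 + 3 (base 4). Lift 5: 9843. −1: 9842.

3·5^5 + 3·5^3 + 3·5^2 + 3·5 + 2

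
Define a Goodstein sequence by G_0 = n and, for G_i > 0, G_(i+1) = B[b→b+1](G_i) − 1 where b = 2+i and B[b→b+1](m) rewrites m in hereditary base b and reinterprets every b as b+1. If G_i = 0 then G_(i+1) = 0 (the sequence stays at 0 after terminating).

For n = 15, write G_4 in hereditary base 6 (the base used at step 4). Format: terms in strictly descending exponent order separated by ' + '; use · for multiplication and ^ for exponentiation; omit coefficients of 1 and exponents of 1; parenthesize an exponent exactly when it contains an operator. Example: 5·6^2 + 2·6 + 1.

G_0=15  [base 2] 2^(2 + 1) + 2^2 + 2 + 1  →[2↦3]→  3^(3 + 1) + 3^3 + 3 + 1 = 112  −1 ⇒ G_1=111
G_1=111  [base 3] 3^(3 + 1) + 3^3 + 3  →[3↦4]→  4^(4 + 1) + 4^4 + 4 = 1284  −1 ⇒ G_2=1283
G_2=1283  [base 4] 4^(4 + 1) + 4^4 + 3  →[4↦5]→  5^(5 + 1) + 5^5 + 3 = 18753  −1 ⇒ G_3=18752
G_3=18752  [base 5] 5^(5 + 1) + 5^5 + 2  →[5↦6]→  6^(6 + 1) + 6^6 + 2 = 326594  −1 ⇒ G_4=326593
G_4=326593  [base 6] 6^(6 + 1) + 6^6 + 1  →[6↦7]→  7^(7 + 1) + 7^7 + 1 = 6588345  −1 ⇒ G_5=6588344

6^(6 + 1) + 6^6 + 1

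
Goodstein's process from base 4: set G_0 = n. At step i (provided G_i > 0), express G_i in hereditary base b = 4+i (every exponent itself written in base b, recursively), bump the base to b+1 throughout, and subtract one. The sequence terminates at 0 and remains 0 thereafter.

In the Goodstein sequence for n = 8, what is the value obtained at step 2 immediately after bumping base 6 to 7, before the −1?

G_0 = 8. HB_4(8) = 2·4. Bump = 10. G_1 = 9.
G_1 = 9. HB_5(9) = 5 + 4. Bump = 10. G_2 = 9.

10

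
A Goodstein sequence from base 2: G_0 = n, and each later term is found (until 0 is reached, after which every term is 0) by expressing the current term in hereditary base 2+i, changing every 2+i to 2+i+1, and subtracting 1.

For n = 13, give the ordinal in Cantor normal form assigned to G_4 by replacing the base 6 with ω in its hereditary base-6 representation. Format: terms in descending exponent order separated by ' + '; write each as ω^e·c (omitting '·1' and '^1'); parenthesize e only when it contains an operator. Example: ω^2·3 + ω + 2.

[0] 13 ≡ 2^(2 + 1) + 2^2 + 1 (base 2). Lift 3: 109. −1: 108.
[1] 108 ≡ 3^(3 + 1) + 3^3 (base 3). Lift 4: 1280. −1: 1279.
[2] 1279 ≡ 4^(4 + 1) + 3·4^3 + 3·4^2 + 3·4 + 3 (base 4). Lift 5: 16093. −1: 16092.
[3] 16092 ≡ 5^(5 + 1) + 3·5^3 + 3·5^2 + 3·5 + 2 (base 5). Lift 6: 280712. −1: 280711.
[4] 280711 ≡ 6^(6 + 1) + 3·6^3 + 3·6^2 + 3·6 + 1 (base 6). Lift 7: 5765999. −1: 5765998.

ω^(ω + 1) + ω^3·3 + ω^2·3 + ω·3 + 1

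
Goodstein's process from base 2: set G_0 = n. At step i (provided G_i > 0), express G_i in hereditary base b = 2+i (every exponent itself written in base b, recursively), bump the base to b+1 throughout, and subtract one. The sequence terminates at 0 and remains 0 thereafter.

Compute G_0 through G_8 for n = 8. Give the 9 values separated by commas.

[0] 8 ≡ 2^(2 + 1) (base 2). Lift 3: 81. −1: 80.
[1] 80 ≡ 2·3^3 + 2·3^2 + 2·3 + 2 (base 3). Lift 4: 554. −1: 553.
[2] 553 ≡ 2·4^4 + 2·4^2 + 2·4 + 1 (base 4). Lift 5: 6311. −1: 6310.
[3] 6310 ≡ 2·5^5 + 2·5^2 + 2·5 (base 5). Lift 6: 93396. −1: 93395.
[4] 93395 ≡ 2·6^6 + 2·6^2 + 6 + 5 (base 6). Lift 7: 1647196. −1: 1647195.
[5] 1647195 ≡ 2·7^7 + 2·7^2 + 7 + 4 (base 7). Lift 8: 33554572. −1: 33554571.
[6] 33554571 ≡ 2·8^8 + 2·8^2 + 8 + 3 (base 8). Lift 9: 774841152. −1: 774841151.
[7] 774841151 ≡ 2·9^9 + 2·9^2 + 9 + 2 (base 9). Lift 10: 20000000212. −1: 20000000211.

8, 80, 553, 6310, 93395, 1647195, 33554571, 774841151, 20000000211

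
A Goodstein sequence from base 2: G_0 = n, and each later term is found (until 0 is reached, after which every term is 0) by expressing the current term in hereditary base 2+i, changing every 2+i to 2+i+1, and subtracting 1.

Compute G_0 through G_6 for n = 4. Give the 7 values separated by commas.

(0) 4|_2 = 2^2 ↦ 3^3|_3 = 27 ⇒ 26
(1) 26|_3 = 2·3^2 + 2·3 + 2 ↦ 2·4^2 + 2·4 + 2|_4 = 42 ⇒ 41
(2) 41|_4 = 2·4^2 + 2·4 + 1 ↦ 2·5^2 + 2·5 + 1|_5 = 61 ⇒ 60
(3) 60|_5 = 2·5^2 + 2·5 ↦ 2·6^2 + 2·6|_6 = 84 ⇒ 83
(4) 83|_6 = 2·6^2 + 6 + 5 ↦ 2·7^2 + 7 + 5|_7 = 110 ⇒ 109
(5) 109|_7 = 2·7^2 + 7 + 4 ↦ 2·8^2 + 8 + 4|_8 = 140 ⇒ 139

4, 26, 41, 60, 83, 109, 139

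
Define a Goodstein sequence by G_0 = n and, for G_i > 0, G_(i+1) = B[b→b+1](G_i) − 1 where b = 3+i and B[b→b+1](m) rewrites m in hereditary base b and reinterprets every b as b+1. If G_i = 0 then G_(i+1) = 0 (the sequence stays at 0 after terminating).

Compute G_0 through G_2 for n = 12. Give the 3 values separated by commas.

12 —HB3→ 3^2 + 3 —bump→ 4^2 + 4 = 20 —(−1)→ 19
19 —HB4→ 4^2 + 3 —bump→ 5^2 + 3 = 28 —(−1)→ 27

12, 19, 27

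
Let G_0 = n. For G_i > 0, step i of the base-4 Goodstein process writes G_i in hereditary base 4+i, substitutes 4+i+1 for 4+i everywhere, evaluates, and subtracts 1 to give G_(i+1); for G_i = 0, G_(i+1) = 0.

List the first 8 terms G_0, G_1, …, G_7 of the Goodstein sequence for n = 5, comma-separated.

G_0=5  [base 4] 4 + 1  →[4↦5]→  5 + 1 = 6  −1 ⇒ G_1=5
G_1=5  [base 5] 5  →[5↦6]→  6 = 6  −1 ⇒ G_2=5
G_2=5  [base 6] 5  →[6↦7]→  5 = 5  −1 ⇒ G_3=4
G_3=4  [base 7] 4  →[7↦8]→  4 = 4  −1 ⇒ G_4=3
G_4=3  [base 8] 3  →[8↦9]→  3 = 3  −1 ⇒ G_5=2
G_5=2  [base 9] 2  →[9↦10]→  2 = 2  −1 ⇒ G_6=1
G_6=1  [base 10] 1  →[10↦11]→  1 = 1  −1 ⇒ G_7=0

5, 5, 5, 4, 3, 2, 1, 0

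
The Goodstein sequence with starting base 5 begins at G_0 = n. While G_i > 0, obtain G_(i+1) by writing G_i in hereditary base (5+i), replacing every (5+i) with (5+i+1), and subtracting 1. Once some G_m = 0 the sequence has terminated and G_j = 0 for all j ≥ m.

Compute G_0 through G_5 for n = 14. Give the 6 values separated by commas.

14, 15, 16, 17, 18, 19

14 —HB5→ 2·5 + 4 —bump→ 2·6 + 4 = 16 —(−1)→ 15
15 —HB6→ 2·6 + 3 —bump→ 2·7 + 3 = 17 —(−1)→ 16
16 —HB7→ 2·7 + 2 —bump→ 2·8 + 2 = 18 —(−1)→ 17
17 —HB8→ 2·8 + 1 —bump→ 2·9 + 1 = 19 —(−1)→ 18
18 —HB9→ 2·9 —bump→ 2·10 = 20 —(−1)→ 19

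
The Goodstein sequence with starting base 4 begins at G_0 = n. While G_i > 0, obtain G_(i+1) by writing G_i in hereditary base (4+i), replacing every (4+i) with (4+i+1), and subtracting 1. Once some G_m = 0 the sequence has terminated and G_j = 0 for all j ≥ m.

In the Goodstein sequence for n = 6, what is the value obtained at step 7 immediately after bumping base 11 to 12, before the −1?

G_0=6  [base 4] 4 + 2  →[4↦5]→  5 + 2 = 7  −1 ⇒ G_1=6
G_1=6  [base 5] 5 + 1  →[5↦6]→  6 + 1 = 7  −1 ⇒ G_2=6
G_2=6  [base 6] 6  →[6↦7]→  7 = 7  −1 ⇒ G_3=6
G_3=6  [base 7] 6  →[7↦8]→  6 = 6  −1 ⇒ G_4=5
G_4=5  [base 8] 5  →[8↦9]→  5 = 5  −1 ⇒ G_5=4
G_5=4  [base 9] 4  →[9↦10]→  4 = 4  −1 ⇒ G_6=3
G_6=3  [base 10] 3  →[10↦11]→  3 = 3  −1 ⇒ G_7=2

2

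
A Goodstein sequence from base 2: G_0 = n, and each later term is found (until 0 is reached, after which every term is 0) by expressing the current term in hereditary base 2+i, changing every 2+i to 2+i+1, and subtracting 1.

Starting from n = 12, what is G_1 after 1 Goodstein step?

G_0=12  [base 2] 2^(2 + 1) + 2^2  →[2↦3]→  3^(3 + 1) + 3^3 = 108  −1 ⇒ G_1=107
G_1=107  [base 3] 3^(3 + 1) + 2·3^2 + 2·3 + 2  →[3↦4]→  4^(4 + 1) + 2·4^2 + 2·4 + 2 = 1066  −1 ⇒ G_2=1065

107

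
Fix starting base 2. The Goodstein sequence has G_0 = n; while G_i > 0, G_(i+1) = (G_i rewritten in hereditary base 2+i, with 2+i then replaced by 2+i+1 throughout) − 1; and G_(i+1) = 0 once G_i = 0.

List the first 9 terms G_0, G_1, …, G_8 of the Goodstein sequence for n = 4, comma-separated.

base 2: 4 = 2^2; at 3: 3^3 = 27; next = 26
base 3: 26 = 2·3^2 + 2·3 + 2; at 4: 2·4^2 + 2·4 + 2 = 42; next = 41
base 4: 41 = 2·4^2 + 2·4 + 1; at 5: 2·5^2 + 2·5 + 1 = 61; next = 60
base 5: 60 = 2·5^2 + 2·5; at 6: 2·6^2 + 2·6 = 84; next = 83
base 6: 83 = 2·6^2 + 6 + 5; at 7: 2·7^2 + 7 + 5 = 110; next = 109
base 7: 109 = 2·7^2 + 7 + 4; at 8: 2·8^2 + 8 + 4 = 140; next = 139
base 8: 139 = 2·8^2 + 8 + 3; at 9: 2·9^2 + 9 + 3 = 174; next = 173
base 9: 173 = 2·9^2 + 9 + 2; at 10: 2·10^2 + 10 + 2 = 212; next = 211

4, 26, 41, 60, 83, 109, 139, 173, 211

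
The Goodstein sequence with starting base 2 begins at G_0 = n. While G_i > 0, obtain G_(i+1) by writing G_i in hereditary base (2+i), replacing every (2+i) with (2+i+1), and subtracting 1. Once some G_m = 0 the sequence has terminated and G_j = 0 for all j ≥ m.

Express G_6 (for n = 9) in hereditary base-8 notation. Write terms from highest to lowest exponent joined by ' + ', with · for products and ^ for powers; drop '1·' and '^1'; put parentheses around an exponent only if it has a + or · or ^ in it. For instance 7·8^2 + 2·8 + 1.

G_0=9  [base 2] 2^(2 + 1) + 1  →[2↦3]→  3^(3 + 1) + 1 = 82  −1 ⇒ G_1=81
G_1=81  [base 3] 3^(3 + 1)  →[3↦4]→  4^(4 + 1) = 1024  −1 ⇒ G_2=1023
G_2=1023  [base 4] 3·4^4 + 3·4^3 + 3·4^2 + 3·4 + 3  →[4↦5]→  3·5^5 + 3·5^3 + 3·5^2 + 3·5 + 3 = 9843  −1 ⇒ G_3=9842
G_3=9842  [base 5] 3·5^5 + 3·5^3 + 3·5^2 + 3·5 + 2  →[5↦6]→  3·6^6 + 3·6^3 + 3·6^2 + 3·6 + 2 = 140744  −1 ⇒ G_4=140743
G_4=140743  [base 6] 3·6^6 + 3·6^3 + 3·6^2 + 3·6 + 1  →[6↦7]→  3·7^7 + 3·7^3 + 3·7^2 + 3·7 + 1 = 2471827  −1 ⇒ G_5=2471826
G_5=2471826  [base 7] 3·7^7 + 3·7^3 + 3·7^2 + 3·7  →[7↦8]→  3·8^8 + 3·8^3 + 3·8^2 + 3·8 = 50333400  −1 ⇒ G_6=50333399
G_6=50333399  [base 8] 3·8^8 + 3·8^3 + 3·8^2 + 2·8 + 7  →[8↦9]→  3·9^9 + 3·9^3 + 3·9^2 + 2·9 + 7 = 1162263922  −1 ⇒ G_7=1162263921

3·8^8 + 3·8^3 + 3·8^2 + 2·8 + 7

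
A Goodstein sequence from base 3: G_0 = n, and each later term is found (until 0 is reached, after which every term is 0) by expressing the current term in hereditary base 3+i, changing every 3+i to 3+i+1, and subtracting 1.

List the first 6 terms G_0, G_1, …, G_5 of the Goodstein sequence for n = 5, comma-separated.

5, 5, 5, 5, 4, 3

[0] 5 ≡ 3 + 2 (base 3). Lift 4: 6. −1: 5.
[1] 5 ≡ 4 + 1 (base 4). Lift 5: 6. −1: 5.
[2] 5 ≡ 5 (base 5). Lift 6: 6. −1: 5.
[3] 5 ≡ 5 (base 6). Lift 7: 5. −1: 4.
[4] 4 ≡ 4 (base 7). Lift 8: 4. −1: 3.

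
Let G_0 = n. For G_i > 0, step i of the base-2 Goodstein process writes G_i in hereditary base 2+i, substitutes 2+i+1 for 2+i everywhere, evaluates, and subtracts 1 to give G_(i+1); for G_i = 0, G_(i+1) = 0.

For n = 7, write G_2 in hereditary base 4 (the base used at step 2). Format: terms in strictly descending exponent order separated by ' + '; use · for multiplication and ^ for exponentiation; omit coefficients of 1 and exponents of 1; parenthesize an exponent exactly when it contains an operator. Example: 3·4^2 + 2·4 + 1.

4^4 + 3

(0) 7|_2 = 2^2 + 2 + 1 ↦ 3^3 + 3 + 1|_3 = 31 ⇒ 30
(1) 30|_3 = 3^3 + 3 ↦ 4^4 + 4|_4 = 260 ⇒ 259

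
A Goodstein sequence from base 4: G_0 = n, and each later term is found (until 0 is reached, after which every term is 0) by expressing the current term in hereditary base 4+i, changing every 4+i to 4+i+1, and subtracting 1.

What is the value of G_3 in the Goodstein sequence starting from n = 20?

51

G_0 = 20. HB_4(20) = 4^2 + 4. Bump = 30. G_1 = 29.
G_1 = 29. HB_5(29) = 5^2 + 4. Bump = 40. G_2 = 39.
G_2 = 39. HB_6(39) = 6^2 + 3. Bump = 52. G_3 = 51.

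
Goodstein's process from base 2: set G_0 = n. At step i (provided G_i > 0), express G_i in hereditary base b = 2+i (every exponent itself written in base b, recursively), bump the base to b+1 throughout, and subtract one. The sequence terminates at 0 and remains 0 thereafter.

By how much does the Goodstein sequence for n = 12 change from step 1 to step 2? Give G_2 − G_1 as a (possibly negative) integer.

958

12 —HB2→ 2^(2 + 1) + 2^2 —bump→ 3^(3 + 1) + 3^3 = 108 —(−1)→ 107
107 —HB3→ 3^(3 + 1) + 2·3^2 + 2·3 + 2 —bump→ 4^(4 + 1) + 2·4^2 + 2·4 + 2 = 1066 —(−1)→ 1065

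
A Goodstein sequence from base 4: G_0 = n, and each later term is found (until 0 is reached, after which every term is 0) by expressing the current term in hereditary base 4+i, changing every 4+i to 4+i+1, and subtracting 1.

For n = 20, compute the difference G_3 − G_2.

12

20 —HB4→ 4^2 + 4 —bump→ 5^2 + 5 = 30 —(−1)→ 29
29 —HB5→ 5^2 + 4 —bump→ 6^2 + 4 = 40 —(−1)→ 39
39 —HB6→ 6^2 + 3 —bump→ 7^2 + 3 = 52 —(−1)→ 51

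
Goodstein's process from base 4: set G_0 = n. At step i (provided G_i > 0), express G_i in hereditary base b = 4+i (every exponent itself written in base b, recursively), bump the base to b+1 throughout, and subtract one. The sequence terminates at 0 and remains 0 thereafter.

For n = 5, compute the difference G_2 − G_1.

0

(0) 5|_4 = 4 + 1 ↦ 5 + 1|_5 = 6 ⇒ 5
(1) 5|_5 = 5 ↦ 6|_6 = 6 ⇒ 5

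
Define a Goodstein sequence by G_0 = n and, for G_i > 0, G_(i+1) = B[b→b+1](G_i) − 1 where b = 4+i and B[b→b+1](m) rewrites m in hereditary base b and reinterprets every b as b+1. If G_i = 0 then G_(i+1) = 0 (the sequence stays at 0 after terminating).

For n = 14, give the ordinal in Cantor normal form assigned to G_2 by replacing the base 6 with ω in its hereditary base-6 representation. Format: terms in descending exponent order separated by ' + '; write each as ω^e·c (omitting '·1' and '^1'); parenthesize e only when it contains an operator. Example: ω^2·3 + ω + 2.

i=0: 14 = 3·4 + 2 (b=4); 4→5: 3·5 + 2 = 17; 17−1 = 16
i=1: 16 = 3·5 + 1 (b=5); 5→6: 3·6 + 1 = 19; 19−1 = 18

ω·3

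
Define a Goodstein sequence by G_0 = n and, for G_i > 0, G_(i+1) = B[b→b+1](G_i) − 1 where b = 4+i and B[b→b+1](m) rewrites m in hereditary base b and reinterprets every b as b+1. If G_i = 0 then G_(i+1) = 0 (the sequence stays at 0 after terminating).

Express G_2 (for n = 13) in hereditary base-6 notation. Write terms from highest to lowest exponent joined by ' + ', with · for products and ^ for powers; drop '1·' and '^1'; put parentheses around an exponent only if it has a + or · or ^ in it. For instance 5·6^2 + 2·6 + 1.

2·6 + 5

(0) 13|_4 = 3·4 + 1 ↦ 3·5 + 1|_5 = 16 ⇒ 15
(1) 15|_5 = 3·5 ↦ 3·6|_6 = 18 ⇒ 17
(2) 17|_6 = 2·6 + 5 ↦ 2·7 + 5|_7 = 19 ⇒ 18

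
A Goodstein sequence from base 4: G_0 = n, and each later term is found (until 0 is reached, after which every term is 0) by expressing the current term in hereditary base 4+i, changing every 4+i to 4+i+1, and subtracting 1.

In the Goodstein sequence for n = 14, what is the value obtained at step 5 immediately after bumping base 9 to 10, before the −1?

24

G_0 = 14. HB_4(14) = 3·4 + 2. Bump = 17. G_1 = 16.
G_1 = 16. HB_5(16) = 3·5 + 1. Bump = 19. G_2 = 18.
G_2 = 18. HB_6(18) = 3·6. Bump = 21. G_3 = 20.
G_3 = 20. HB_7(20) = 2·7 + 6. Bump = 22. G_4 = 21.
G_4 = 21. HB_8(21) = 2·8 + 5. Bump = 23. G_5 = 22.
G_5 = 22. HB_9(22) = 2·9 + 4. Bump = 24. G_6 = 23.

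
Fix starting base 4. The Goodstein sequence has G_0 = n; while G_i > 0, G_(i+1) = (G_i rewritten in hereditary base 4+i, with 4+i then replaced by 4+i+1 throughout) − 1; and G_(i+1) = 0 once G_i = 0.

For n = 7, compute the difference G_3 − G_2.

G_0 = 7. HB_4(7) = 4 + 3. Bump = 8. G_1 = 7.
G_1 = 7. HB_5(7) = 5 + 2. Bump = 8. G_2 = 7.
G_2 = 7. HB_6(7) = 6 + 1. Bump = 8. G_3 = 7.

0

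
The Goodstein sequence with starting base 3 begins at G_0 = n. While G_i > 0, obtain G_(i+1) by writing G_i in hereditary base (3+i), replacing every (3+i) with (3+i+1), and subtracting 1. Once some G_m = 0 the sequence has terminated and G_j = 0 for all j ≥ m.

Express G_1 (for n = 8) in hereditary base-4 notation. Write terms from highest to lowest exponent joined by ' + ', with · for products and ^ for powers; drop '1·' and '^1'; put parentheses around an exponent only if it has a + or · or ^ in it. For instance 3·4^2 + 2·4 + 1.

step 0: 8 = 2·3 + 2; sub 4 for 3: 2·4 + 2; = 10; G_1 = 10−1 = 9
step 1: 9 = 2·4 + 1; sub 5 for 4: 2·5 + 1; = 11; G_2 = 11−1 = 10

2·4 + 1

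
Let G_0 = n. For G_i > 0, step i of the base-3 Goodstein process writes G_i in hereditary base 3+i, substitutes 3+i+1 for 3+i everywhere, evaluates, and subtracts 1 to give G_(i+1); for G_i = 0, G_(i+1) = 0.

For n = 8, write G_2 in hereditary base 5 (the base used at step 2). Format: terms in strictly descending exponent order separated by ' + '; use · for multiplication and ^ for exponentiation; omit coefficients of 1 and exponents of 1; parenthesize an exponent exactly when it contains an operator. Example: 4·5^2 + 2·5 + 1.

step 0: 8 = 2·3 + 2; sub 4 for 3: 2·4 + 2; = 10; G_1 = 10−1 = 9
step 1: 9 = 2·4 + 1; sub 5 for 4: 2·5 + 1; = 11; G_2 = 11−1 = 10
step 2: 10 = 2·5; sub 6 for 5: 2·6; = 12; G_3 = 12−1 = 11

2·5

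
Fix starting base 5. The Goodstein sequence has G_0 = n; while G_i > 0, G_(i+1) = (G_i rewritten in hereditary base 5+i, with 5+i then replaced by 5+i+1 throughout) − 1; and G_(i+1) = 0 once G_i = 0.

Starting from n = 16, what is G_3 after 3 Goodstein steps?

i=0: 16 = 3·5 + 1 (b=5); 5→6: 3·6 + 1 = 19; 19−1 = 18
i=1: 18 = 3·6 (b=6); 6→7: 3·7 = 21; 21−1 = 20
i=2: 20 = 2·7 + 6 (b=7); 7→8: 2·8 + 6 = 22; 22−1 = 21

21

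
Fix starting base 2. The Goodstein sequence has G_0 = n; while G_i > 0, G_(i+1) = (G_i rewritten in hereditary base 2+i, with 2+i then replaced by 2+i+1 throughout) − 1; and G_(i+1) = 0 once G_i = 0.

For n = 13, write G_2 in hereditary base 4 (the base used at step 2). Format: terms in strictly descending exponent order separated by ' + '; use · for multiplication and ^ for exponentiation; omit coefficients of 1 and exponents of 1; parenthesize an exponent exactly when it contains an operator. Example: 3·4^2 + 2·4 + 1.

4^(4 + 1) + 3·4^3 + 3·4^2 + 3·4 + 3

i=0: 13 = 2^(2 + 1) + 2^2 + 1 (b=2); 2→3: 3^(3 + 1) + 3^3 + 1 = 109; 109−1 = 108
i=1: 108 = 3^(3 + 1) + 3^3 (b=3); 3→4: 4^(4 + 1) + 4^4 = 1280; 1280−1 = 1279
i=2: 1279 = 4^(4 + 1) + 3·4^3 + 3·4^2 + 3·4 + 3 (b=4); 4→5: 5^(5 + 1) + 3·5^3 + 3·5^2 + 3·5 + 3 = 16093; 16093−1 = 16092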